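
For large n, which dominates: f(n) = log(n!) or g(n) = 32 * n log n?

f(n) = log(n!) and g(n) = 32 * n log n are Theta of each other: Stirling: log(n!) = n log n - n + O(log n) = Theta(n log n); the constant 32 doesn't change the Theta class.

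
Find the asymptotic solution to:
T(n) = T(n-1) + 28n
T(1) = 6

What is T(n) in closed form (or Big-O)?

Unrolling: T(n) = 6 + 28*(2 + 3 + ... + n) = 6 + 28*(n(n+1)/2 - 1) = O(n^2).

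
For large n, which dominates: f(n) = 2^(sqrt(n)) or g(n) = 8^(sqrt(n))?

g(n) = 8^(sqrt(n)) grows faster: ratio is (8/2)^(sqrt(n)) -> infinity since 8/2 > 1.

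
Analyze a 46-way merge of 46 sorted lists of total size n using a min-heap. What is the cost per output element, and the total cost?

Maintain a min-heap of size 46 holding the current head of each list. Each output step does one extract-min (O(log 46)) and one insert of that list's next element (O(log 46)). Each of the n elements passes through the heap exactly once, so the total cost is O(n log 46), i.e. O(log 46) per output element.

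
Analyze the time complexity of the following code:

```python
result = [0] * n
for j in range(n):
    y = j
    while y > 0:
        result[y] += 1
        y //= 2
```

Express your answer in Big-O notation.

Time complexity: O(n log n).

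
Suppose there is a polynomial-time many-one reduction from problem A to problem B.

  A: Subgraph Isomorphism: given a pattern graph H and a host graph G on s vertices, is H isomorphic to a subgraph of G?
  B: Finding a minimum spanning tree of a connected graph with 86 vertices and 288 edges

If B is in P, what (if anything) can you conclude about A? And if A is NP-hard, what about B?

A poly-time reduction A <=_p B means any A-instance can be transformed to a B-instance in poly time.
If B is in P: compose the reduction with B's poly-time algorithm to solve A in poly time, so A is in P.
If A is NP-hard: every NP problem reduces to A, which reduces to B; composing reductions, every NP problem reduces to B, so B is NP-hard.
(Here in fact A is NP-complete and B is in P, so no such reduction is known -- its existence would imply P = NP; the analysis concerns only what the assumed reduction would or would not let you conclude.)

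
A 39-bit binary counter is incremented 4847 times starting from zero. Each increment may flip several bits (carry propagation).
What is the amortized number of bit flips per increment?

Bit i flips on every 2^i-th increment, so over 4847 increments bit i flips floor(4847/2^i) times. Summing over i: total flips < 2 * 4847. Amortized: < 2 = O(1) per increment.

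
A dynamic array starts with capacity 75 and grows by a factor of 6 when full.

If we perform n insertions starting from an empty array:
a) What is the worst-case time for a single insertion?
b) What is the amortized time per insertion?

(a) Worst-case single insertion: O(n) -- when the array is full at capacity c, the resize copies all c elements, and c can be Theta(n).
(b) Resizes happen at sizes 75, 450, 2700, ... Total copy cost for n insertions: 75 + 450 + ... = O(n) (geometric series with ratio 1/6). Amortized cost per insertion: O(n)/n = O(1).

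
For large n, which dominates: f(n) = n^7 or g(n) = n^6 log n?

f(n) = n^7 grows faster: n^7 / (n^6 log n) = n/log n -> infinity.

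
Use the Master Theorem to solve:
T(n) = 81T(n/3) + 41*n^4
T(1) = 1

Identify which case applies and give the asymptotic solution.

a=81, b=3, f(n)=41*n^4.
log_3(81) = 4, so n^(log_b(a)) = n^4.
f(n) = Theta(n^4), so Case 2 applies.
T(n) = Theta(n^4 log n).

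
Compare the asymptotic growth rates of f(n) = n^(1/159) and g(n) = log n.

f(n) = n^(1/159) grows faster: any positive power of n dominates log n.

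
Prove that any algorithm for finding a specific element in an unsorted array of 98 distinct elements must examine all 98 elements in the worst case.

Adversary argument: if the algorithm examines fewer than 98 elements, the adversary places the target in an unexamined position. The algorithm cannot distinguish 'not present' from 'in unexamined position'.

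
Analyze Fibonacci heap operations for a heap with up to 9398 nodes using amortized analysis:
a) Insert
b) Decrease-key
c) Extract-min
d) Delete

Fibonacci heaps use lazy consolidation. Potential function Phi = t + 2m (t = number of trees, m = marked nodes).
- Insert: O(1) actual, Delta Phi = +1 (one new tree) => O(1) amortized.
- Decrease-key: with c cascading cuts, actual cost is O(c); Delta Phi <= c - 2(c-1) + 2 = 4 - c (c new trees; >= c-1 marks cleared; <= 1 new mark). Amortized O(c) + (4 - c) = O(1).
- Extract-min: O(D(n) + t) actual; consolidation drops t to <= D(n)+1, so Delta Phi pays for the t term. D(n) = O(log n) for n = 9398 => O(log n) amortized.
- Delete: decrease-key to -inf then extract-min = O(log n).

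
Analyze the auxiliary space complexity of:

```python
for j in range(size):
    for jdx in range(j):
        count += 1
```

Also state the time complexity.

Space complexity: O(1).
Only a constant amount of auxiliary storage is used; nothing grows with n.
Time complexity: O(n^2).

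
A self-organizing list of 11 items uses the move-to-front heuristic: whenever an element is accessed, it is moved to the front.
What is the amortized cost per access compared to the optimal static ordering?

With potential Phi = number of inversions between the MTF list and the optimal static list (at most C(11,2)), each access has amortized cost at most 2 * (cost under optimal static ordering). This is the move-to-front 2-competitiveness result.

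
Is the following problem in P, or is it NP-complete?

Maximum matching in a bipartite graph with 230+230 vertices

This problem is in P: Hopcroft-Karp runs in O(E sqrt(V)).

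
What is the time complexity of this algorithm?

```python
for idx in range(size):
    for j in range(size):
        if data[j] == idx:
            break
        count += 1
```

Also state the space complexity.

Time complexity: O(n^2).
Space complexity: O(1).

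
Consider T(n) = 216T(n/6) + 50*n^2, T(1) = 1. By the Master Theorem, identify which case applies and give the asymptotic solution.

a=216, b=6, f(n)=50*n^2.
log_6(216) = 3 > 2.
Since f(n) = O(n^2) is polynomially smaller than n^3, Case 1 applies.
T(n) = Theta(n^3).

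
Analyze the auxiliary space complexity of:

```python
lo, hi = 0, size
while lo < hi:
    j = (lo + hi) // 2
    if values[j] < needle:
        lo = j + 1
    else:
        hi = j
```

Space complexity: O(1).
Only a constant amount of auxiliary storage is used; nothing grows with n.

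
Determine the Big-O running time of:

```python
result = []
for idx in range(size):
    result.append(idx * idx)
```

Time complexity: O(n).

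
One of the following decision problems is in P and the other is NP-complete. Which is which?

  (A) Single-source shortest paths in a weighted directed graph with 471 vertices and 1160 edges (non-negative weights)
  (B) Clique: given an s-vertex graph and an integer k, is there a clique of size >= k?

(A) is P: Dijkstra's algorithm runs in O((V+E) log V).
(B) is NP-complete: complement of Independent Set / Vertex Cover (with k part of the input).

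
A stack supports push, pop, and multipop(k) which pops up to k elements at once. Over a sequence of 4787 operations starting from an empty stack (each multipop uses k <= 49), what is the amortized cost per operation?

Each element is pushed exactly once and popped at most once (whether by pop or as part of a multipop). So the total number of individual pops over the whole sequence is at most the number of pushes, which is at most 4787. Total work <= 2 * 4787, hence O(1) amortized per operation.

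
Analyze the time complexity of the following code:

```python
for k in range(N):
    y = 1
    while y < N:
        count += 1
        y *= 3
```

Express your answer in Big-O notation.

Time complexity: O(n log n).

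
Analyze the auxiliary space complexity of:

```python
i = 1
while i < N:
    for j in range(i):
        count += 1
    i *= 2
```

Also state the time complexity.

Space complexity: O(1).
Only a constant amount of auxiliary storage is used; nothing grows with n.
Time complexity: O(n).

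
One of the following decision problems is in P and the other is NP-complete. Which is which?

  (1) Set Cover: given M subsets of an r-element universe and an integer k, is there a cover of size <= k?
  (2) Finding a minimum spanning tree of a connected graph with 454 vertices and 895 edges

(1) is NP-complete: one of Karp's 21 NP-complete problems (with k part of the input).
(2) is P: Kruskal's / Prim's algorithms run in polynomial time.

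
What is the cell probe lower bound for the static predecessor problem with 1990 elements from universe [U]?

The Patrascu-Thorup lower bound shows any data structure on n = 1990 elements using O(n * polylog(n)) space requires Omega(log log U) query time. van Emde Boas trees achieve O(log log U) with O(U) space.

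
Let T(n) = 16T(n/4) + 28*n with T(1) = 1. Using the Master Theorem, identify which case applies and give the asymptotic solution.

a=16, b=4, f(n)=28*n.
log_4(16) = 2 > 1.
Since f(n) = O(n^1) is polynomially smaller than n^2, Case 1 applies.
T(n) = Theta(n^2).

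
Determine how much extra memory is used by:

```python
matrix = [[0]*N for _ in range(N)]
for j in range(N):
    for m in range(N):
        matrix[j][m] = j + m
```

Space complexity: O(n^2).
A 2D structure of size n x n is allocated.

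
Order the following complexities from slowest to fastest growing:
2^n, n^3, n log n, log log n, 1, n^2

Ordered by growth rate: 1 < log log n < n log n < n^2 < n^3 < 2^n.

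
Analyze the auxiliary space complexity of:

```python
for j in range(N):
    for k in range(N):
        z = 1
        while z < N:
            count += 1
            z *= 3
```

Space complexity: O(1).
Only a constant amount of auxiliary storage is used; nothing grows with n.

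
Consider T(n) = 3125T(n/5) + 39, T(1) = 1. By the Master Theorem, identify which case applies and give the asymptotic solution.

a=3125, b=5, f(n)=39.
log_5(3125) = 5 > 0.
Since f(n) = O(n^0) is polynomially smaller than n^5, Case 1 applies.
T(n) = Theta(n^5).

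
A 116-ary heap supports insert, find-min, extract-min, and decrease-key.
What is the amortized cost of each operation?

The 116-ary heap has height O(log_116 n). Insert sifts up: O(log_116 n). Find-min reads the root: O(1). Extract-min sifts down comparing 116 children per level: O(116 * log_116 n). Decrease-key sifts up: O(log_116 n).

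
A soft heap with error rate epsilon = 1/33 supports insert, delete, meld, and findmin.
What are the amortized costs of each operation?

Soft heaps (Chazelle) allow up to an epsilon = 1/33 fraction of elements to have corrupted (raised) keys. Insert is O(log(1/epsilon)) = O(log 33) amortized -- the structure maintains heap-ordered binary trees of rank bounded by O(log(1/epsilon)). Meld concatenates root lists: O(1) amortized. Delete and findmin are O(1) amortized.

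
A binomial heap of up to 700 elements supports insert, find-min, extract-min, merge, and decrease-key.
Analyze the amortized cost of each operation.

A binomial heap with n <= 700 elements has at most floor(log_2 700) + 1 = 10 trees. Using potential Phi = number of trees: Insert adds one tree, but cascading merges reduce count -- amortized O(1). Find-min reads the cached minimum pointer: O(1). Extract-min creates O(log n) new trees: O(log n). Merge combines tree lists: O(log n). Decrease-key sifts the element up its tree of height <= log n: O(log n).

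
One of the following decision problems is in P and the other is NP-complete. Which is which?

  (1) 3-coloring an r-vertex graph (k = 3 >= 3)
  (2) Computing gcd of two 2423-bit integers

(1) is NP-complete: graph k-coloring for k>=3 is NP-complete by reduction from 3-SAT.
(2) is P: the Euclidean algorithm runs in polynomial time in the bit-length.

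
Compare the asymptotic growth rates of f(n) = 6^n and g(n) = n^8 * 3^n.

f(n) = 6^n grows faster: 6^n / (n^8 3^n) = (6/3)^n / n^8 -> infinity since 6/3 > 1.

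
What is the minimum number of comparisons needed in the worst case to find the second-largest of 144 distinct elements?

Lower bound: finding the max needs 144-1 comparisons. By the adversary weight-doubling argument, the max must personally win >= ceil(log_2(144)) = 8 comparisons; the 2nd-largest is among those 8 losers, needing 8-1 more comparisons. Total >= 144-1 + 8-1 = 150. A balanced knockout tournament achieves this.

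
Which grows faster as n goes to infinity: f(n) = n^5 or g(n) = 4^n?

g(n) = 4^n grows faster: any exponential with base > 1 dominates every polynomial.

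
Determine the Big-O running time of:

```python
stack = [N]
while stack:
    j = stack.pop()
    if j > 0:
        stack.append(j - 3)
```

Time complexity: O(n).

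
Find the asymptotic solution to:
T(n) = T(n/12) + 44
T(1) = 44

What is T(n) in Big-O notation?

Each step divides n by 12 and adds 44. After log_12(n) steps, T(n) = O(log n).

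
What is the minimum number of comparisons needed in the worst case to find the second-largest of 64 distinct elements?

Lower bound: finding the max needs 64-1 comparisons. By the adversary weight-doubling argument, the max must personally win >= ceil(log_2(64)) = 6 comparisons; the 2nd-largest is among those 6 losers, needing 6-1 more comparisons. Total >= 64-1 + 6-1 = 68. A balanced knockout tournament achieves this.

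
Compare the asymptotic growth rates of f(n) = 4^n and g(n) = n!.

g(n) = n! grows faster: by Stirling n! ~ (n/e)^n sqrt(2*pi*n); (n/e)^n eventually dominates 4^n.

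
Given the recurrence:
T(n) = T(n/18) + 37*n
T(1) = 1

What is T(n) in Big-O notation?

Geometric series: 37*n*(1 + 1/18 + 1/18^2 + ...) = O(n). T(n) = O(n).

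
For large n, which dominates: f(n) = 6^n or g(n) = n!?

g(n) = n! grows faster: by Stirling n! ~ (n/e)^n sqrt(2*pi*n); (n/e)^n eventually dominates 6^n.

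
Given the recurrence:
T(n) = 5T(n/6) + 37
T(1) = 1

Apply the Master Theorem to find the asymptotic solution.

a=5, b=6, f(n)=37. log_6(5) = 0.8982. Case 1 of Master Theorem: T(n) = O(n^0.8982).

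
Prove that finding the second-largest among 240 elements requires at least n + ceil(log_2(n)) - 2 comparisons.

Lower bound (adversary): identifying the maximum requires 240-1 comparisons (each eliminates one candidate). Assign weight 1 to each element; on each comparison the adversary lets the heavier side win and gives it the loser's weight. The max ends with weight 240, but each comparison it wins at most doubles its weight, so the max must win >= ceil(log_2(240)) = 8 comparisons. The second-largest is one of those 8 direct losers to the max, and identifying which one is largest needs >= 8-1 further comparisons. Total >= 240-1 + 8-1 = 246.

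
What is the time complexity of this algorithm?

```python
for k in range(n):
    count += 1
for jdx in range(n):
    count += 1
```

Time complexity: O(n).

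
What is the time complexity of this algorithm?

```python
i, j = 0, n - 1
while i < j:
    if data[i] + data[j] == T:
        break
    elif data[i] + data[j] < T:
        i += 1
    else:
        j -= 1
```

Time complexity: O(n).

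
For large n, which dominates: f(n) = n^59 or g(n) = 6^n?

g(n) = 6^n grows faster: any exponential with base > 1 dominates every polynomial.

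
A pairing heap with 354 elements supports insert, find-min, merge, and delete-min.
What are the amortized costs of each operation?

Pairing heaps are self-adjusting heap-ordered trees. Insert and merge link two roots: O(1). Find-min reads the root: O(1). Delete-min removes the root, then pairs children in two passes; amortized cost is O(log 354) = O(log n).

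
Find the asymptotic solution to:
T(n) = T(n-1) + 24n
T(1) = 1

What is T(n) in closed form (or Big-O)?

Unrolling: T(n) = 1 + 24*(2 + 3 + ... + n) = 1 + 24*(n(n+1)/2 - 1) = O(n^2).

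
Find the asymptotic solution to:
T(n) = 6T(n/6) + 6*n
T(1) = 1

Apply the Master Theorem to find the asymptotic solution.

a=6, b=6, f(n)=6*n. log_6(6) = 1. Case 2: T(n) = O(n log n).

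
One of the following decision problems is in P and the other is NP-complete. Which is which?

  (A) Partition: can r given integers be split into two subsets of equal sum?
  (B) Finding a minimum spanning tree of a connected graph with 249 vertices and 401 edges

(A) is NP-complete: Subset Sum reduces to it (one of Karp's 21 NP-complete problems).
(B) is P: Kruskal's / Prim's algorithms run in polynomial time.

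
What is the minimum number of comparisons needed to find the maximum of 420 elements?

Finding the maximum requires 419 comparisons. Each comparison eliminates exactly one candidate. With 420 candidates, we need 419 eliminations.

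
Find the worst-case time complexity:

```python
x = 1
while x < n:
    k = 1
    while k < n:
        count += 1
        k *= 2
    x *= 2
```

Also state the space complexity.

Time complexity: O(log^2 n).
Space complexity: O(1).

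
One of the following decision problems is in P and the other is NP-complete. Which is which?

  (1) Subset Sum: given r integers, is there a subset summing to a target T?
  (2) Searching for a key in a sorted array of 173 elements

(1) is NP-complete: one of Karp's 21 NP-complete problems.
(2) is P: binary search runs in O(log n).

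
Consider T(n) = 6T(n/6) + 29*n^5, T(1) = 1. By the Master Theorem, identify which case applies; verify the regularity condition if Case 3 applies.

a=6, b=6, f(n)=29*n^5.
log_6(6) = 1 < 5.
f(n) = Omega(n^(1+epsilon)) for some epsilon > 0, so Case 3 is the candidate.
Regularity: a*f(n/b) = 6*29*(n/6)^5 = (6/7776)*29*n^5 <= c*f(n) with c = 6/7776 < 1. Satisfied.
Case 3: T(n) = Theta(n^5).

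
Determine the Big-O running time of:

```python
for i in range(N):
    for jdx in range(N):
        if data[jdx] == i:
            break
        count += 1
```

Time complexity: O(n^2).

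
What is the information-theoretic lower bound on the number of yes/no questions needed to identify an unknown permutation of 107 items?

There are 107! = 12265202031961379393517517010387338887131568154382945052653251412013535324922144249034658613287059061933743916719318560380966506520420000368175349760000000000000000000000000 permutations. Each yes/no question gives at most 1 bit, so at least ceil(log_2(12265202031961379393517517010387338887131568154382945052653251412013535324922144249034658613287059061933743916719318560380966506520420000368175349760000000000000000000000000)) = 572 questions are needed.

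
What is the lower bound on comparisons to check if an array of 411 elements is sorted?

To verify 411 elements are sorted, we must compare each consecutive pair. Skipping any pair allows an adversary to swap them. Therefore 410 comparisons are necessary and sufficient.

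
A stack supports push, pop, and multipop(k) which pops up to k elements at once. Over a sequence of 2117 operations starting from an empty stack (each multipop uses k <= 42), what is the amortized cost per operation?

Each element is pushed exactly once and popped at most once (whether by pop or as part of a multipop). So the total number of individual pops over the whole sequence is at most the number of pushes, which is at most 2117. Total work <= 2 * 2117, hence O(1) amortized per operation.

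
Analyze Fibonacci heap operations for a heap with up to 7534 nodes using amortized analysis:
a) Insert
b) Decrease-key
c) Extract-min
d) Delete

Fibonacci heaps use lazy consolidation. Potential function Phi = t + 2m (t = number of trees, m = marked nodes).
- Insert: O(1) actual, Delta Phi = +1 (one new tree) => O(1) amortized.
- Decrease-key: with c cascading cuts, actual cost is O(c); Delta Phi <= c - 2(c-1) + 2 = 4 - c (c new trees; >= c-1 marks cleared; <= 1 new mark). Amortized O(c) + (4 - c) = O(1).
- Extract-min: O(D(n) + t) actual; consolidation drops t to <= D(n)+1, so Delta Phi pays for the t term. D(n) = O(log n) for n = 7534 => O(log n) amortized.
- Delete: decrease-key to -inf then extract-min = O(log n).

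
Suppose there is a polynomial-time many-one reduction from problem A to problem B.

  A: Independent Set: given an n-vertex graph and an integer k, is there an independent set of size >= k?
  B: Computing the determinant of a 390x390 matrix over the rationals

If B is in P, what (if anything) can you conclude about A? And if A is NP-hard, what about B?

A poly-time reduction A <=_p B means any A-instance can be transformed to a B-instance in poly time.
If B is in P: compose the reduction with B's poly-time algorithm to solve A in poly time, so A is in P.
If A is NP-hard: every NP problem reduces to A, which reduces to B; composing reductions, every NP problem reduces to B, so B is NP-hard.
(Here in fact A is NP-complete and B is in P, so no such reduction is known -- its existence would imply P = NP; the analysis concerns only what the assumed reduction would or would not let you conclude.)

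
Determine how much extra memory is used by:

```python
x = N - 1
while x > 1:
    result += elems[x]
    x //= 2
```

Space complexity: O(1).
Only a constant amount of auxiliary storage is used; nothing grows with n.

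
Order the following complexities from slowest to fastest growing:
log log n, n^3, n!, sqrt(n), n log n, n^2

Ordered by growth rate: log log n < sqrt(n) < n log n < n^2 < n^3 < n!.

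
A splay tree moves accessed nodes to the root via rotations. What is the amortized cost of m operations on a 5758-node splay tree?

Using a potential function Phi = sum of log(size of subtree) for each node, each splay operation has amortized cost O(log n) where n = 5758. Bad individual operations (O(n)) are offset by decreased potential.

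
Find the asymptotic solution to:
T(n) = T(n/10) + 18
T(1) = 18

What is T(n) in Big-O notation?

Each step divides n by 10 and adds 18. After log_10(n) steps, T(n) = O(log n).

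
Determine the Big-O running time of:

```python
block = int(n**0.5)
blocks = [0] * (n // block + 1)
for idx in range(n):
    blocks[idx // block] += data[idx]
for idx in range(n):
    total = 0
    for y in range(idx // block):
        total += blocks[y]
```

Time complexity: O(n * sqrt(n)).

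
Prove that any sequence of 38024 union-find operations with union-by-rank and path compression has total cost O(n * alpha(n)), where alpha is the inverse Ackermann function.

Using Tarjan's analysis with rank-based potential function. Union-by-rank keeps tree height O(log n). Path compression flattens paths during find. For n = 38024 operations, total cost is O(n * alpha(n)), effectively O(n) since alpha grows incredibly slowly.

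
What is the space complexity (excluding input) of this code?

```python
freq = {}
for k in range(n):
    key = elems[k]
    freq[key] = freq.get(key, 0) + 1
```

Space complexity: O(n).
Auxiliary storage grows linearly with the input size n in the worst case.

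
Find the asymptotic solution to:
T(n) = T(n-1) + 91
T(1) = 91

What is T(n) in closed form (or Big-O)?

Unrolling: T(n) = T(n-1) + 91 = T(n-2) + 2*91 = ... = T(1) + (n-1)*91 = 91 + (n-1)*91 = 91n.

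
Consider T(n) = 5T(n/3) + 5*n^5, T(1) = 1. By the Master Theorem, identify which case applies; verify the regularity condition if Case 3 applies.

a=5, b=3, f(n)=5*n^5.
log_3(5) = 1.465 < 5.
f(n) = Omega(n^(1.465+epsilon)) for some epsilon > 0, so Case 3 is the candidate.
Regularity: a*f(n/b) = 5*5*(n/3)^5 = (5/243)*5*n^5 <= c*f(n) with c = 5/243 < 1. Satisfied.
Case 3: T(n) = Theta(n^5).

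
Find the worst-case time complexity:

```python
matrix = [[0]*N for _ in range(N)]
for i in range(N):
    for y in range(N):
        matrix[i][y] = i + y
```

Time complexity: O(n^2).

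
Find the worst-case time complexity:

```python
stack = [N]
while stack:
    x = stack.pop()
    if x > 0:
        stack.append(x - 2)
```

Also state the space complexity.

Time complexity: O(n).
Space complexity: O(1).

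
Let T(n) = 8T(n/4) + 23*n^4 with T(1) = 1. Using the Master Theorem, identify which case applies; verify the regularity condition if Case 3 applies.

a=8, b=4, f(n)=23*n^4.
log_4(8) = 1.5 < 4.
f(n) = Omega(n^(1.5+epsilon)) for some epsilon > 0, so Case 3 is the candidate.
Regularity: a*f(n/b) = 8*23*(n/4)^4 = (8/256)*23*n^4 <= c*f(n) with c = 8/256 < 1. Satisfied.
Case 3: T(n) = Theta(n^4).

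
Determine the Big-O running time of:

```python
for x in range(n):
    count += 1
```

Time complexity: O(n).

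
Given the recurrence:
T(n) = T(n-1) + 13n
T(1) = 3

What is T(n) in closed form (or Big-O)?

Unrolling: T(n) = 3 + 13*(2 + 3 + ... + n) = 3 + 13*(n(n+1)/2 - 1) = O(n^2).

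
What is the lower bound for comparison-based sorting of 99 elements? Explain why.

A comparison-based sorting algorithm corresponds to a decision tree. With 99! possible permutations, the tree has 99! leaves. The height is at least log_2(99!) = Omega(n log n) by Stirling's approximation.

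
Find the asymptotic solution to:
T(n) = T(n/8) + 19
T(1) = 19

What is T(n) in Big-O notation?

Each step divides n by 8 and adds 19. After log_8(n) steps, T(n) = O(log n).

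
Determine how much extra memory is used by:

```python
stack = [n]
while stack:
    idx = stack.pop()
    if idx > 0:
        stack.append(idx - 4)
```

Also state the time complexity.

Space complexity: O(1).
Only a constant amount of auxiliary storage is used; nothing grows with n.
Time complexity: O(n).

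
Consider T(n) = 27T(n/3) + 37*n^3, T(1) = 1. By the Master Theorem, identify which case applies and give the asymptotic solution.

a=27, b=3, f(n)=37*n^3.
log_3(27) = 3, so n^(log_b(a)) = n^3.
f(n) = Theta(n^3), so Case 2 applies.
T(n) = Theta(n^3 log n).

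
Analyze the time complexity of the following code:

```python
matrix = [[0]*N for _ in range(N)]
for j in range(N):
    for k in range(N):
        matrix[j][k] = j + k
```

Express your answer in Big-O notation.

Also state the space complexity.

Time complexity: O(n^2).
Space complexity: O(n^2).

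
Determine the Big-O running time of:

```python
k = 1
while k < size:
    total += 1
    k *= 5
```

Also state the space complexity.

Time complexity: O(log n).
Space complexity: O(1).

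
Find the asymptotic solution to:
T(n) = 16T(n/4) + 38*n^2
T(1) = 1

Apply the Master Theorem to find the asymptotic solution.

a=16, b=4, f(n)=38*n^2. log_4(16) = 2. Case 2: T(n) = O(n^2 log n).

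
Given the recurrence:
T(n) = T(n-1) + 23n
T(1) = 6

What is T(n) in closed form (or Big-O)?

Unrolling: T(n) = 6 + 23*(2 + 3 + ... + n) = 6 + 23*(n(n+1)/2 - 1) = O(n^2).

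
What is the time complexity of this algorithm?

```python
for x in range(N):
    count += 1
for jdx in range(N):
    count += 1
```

Time complexity: O(n).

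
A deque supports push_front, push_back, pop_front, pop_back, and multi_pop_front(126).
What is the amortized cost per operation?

Assign 2 credits to each push operation. A pop uses 1 saved credit. multi_pop_front(126) uses up to 126 saved credits from previous pushes. Credits never go negative. Amortized cost is O(1).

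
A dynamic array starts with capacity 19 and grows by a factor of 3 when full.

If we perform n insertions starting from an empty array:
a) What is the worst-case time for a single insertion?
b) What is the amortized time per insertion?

(a) Worst-case single insertion: O(n) -- when the array is full at capacity c, the resize copies all c elements, and c can be Theta(n).
(b) Resizes happen at sizes 19, 57, 171, ... Total copy cost for n insertions: 19 + 57 + ... = O(n) (geometric series with ratio 1/3). Amortized cost per insertion: O(n)/n = O(1).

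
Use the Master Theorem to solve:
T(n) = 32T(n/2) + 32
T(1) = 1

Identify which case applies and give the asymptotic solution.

a=32, b=2, f(n)=32.
log_2(32) = 5 > 0.
Since f(n) = O(n^0) is polynomially smaller than n^5, Case 1 applies.
T(n) = Theta(n^5).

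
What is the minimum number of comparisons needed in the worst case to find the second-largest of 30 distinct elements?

Lower bound: finding the max needs 30-1 comparisons. By the adversary weight-doubling argument, the max must personally win >= ceil(log_2(30)) = 5 comparisons; the 2nd-largest is among those 5 losers, needing 5-1 more comparisons. Total >= 30-1 + 5-1 = 33. A balanced knockout tournament achieves this.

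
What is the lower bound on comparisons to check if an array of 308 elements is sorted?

To verify 308 elements are sorted, we must compare each consecutive pair. Skipping any pair allows an adversary to swap them. Therefore 307 comparisons are necessary and sufficient.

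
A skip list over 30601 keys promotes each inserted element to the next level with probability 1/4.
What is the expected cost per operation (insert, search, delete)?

Expected number of levels is O(log_4(30601)) = O(log n). A search visits O(1) expected nodes per level over O(log n) levels. Insert/delete are a search plus O(1) pointer updates per level. Expected O(log n) per operation.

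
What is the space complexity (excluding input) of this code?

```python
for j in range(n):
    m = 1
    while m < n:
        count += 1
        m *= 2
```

Space complexity: O(1).
Only a constant amount of auxiliary storage is used; nothing grows with n.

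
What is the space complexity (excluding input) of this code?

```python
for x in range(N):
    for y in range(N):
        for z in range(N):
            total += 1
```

Space complexity: O(1).
Only a constant amount of auxiliary storage is used; nothing grows with n.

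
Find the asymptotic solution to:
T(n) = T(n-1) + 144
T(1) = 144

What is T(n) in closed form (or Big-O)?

Unrolling: T(n) = T(n-1) + 144 = T(n-2) + 2*144 = ... = T(1) + (n-1)*144 = 144 + (n-1)*144 = 144n.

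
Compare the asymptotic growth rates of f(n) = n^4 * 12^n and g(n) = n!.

g(n) = n! grows faster: by Stirling n! ~ (n/e)^n sqrt(2*pi*n); (n/e)^n eventually dominates n^4 * 12^n.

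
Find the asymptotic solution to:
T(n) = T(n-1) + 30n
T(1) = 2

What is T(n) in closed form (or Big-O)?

Unrolling: T(n) = 2 + 30*(2 + 3 + ... + n) = 2 + 30*(n(n+1)/2 - 1) = O(n^2).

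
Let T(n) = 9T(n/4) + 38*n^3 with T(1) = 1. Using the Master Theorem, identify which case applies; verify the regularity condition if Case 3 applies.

a=9, b=4, f(n)=38*n^3.
log_4(9) = 1.585 < 3.
f(n) = Omega(n^(1.585+epsilon)) for some epsilon > 0, so Case 3 is the candidate.
Regularity: a*f(n/b) = 9*38*(n/4)^3 = (9/64)*38*n^3 <= c*f(n) with c = 9/64 < 1. Satisfied.
Case 3: T(n) = Theta(n^3).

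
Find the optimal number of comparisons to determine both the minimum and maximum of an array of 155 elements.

Naive approach: 308 comparisons (154 for max + 154 for min).
Optimal: Compare elements in pairs first (floor(n/2) = 77 comparisons), then find max among winners and min among losers (77 comparisons each).
Total: ceil(3n/2) - 2 = 231 comparisons. An adversary argument shows this is also a lower bound.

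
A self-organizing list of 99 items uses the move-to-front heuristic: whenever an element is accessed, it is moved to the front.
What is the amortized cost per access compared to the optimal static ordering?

With potential Phi = number of inversions between the MTF list and the optimal static list (at most C(99,2)), each access has amortized cost at most 2 * (cost under optimal static ordering). This is the move-to-front 2-competitiveness result.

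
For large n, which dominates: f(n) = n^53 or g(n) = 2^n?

g(n) = 2^n grows faster: any exponential with base > 1 dominates every polynomial.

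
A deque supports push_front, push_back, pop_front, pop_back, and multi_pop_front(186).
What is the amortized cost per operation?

Assign 2 credits to each push operation. A pop uses 1 saved credit. multi_pop_front(186) uses up to 186 saved credits from previous pushes. Credits never go negative. Amortized cost is O(1).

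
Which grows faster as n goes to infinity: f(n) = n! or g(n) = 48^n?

f(n) = n! grows faster: n!/48^n -> infinity by Stirling.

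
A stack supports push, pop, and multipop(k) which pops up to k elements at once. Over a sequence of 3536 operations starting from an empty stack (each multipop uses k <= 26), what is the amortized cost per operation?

Each element is pushed exactly once and popped at most once (whether by pop or as part of a multipop). So the total number of individual pops over the whole sequence is at most the number of pushes, which is at most 3536. Total work <= 2 * 3536, hence O(1) amortized per operation.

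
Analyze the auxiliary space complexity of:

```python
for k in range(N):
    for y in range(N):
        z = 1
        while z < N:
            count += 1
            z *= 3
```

Space complexity: O(1).
Only a constant amount of auxiliary storage is used; nothing grows with n.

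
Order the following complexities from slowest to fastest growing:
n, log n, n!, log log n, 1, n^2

Ordered by growth rate: 1 < log log n < log n < n < n^2 < n!.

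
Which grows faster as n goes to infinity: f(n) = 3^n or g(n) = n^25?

f(n) = 3^n grows faster: any exponential with base > 1 dominates every polynomial.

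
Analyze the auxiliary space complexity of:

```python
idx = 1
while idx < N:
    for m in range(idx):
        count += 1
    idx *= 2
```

Space complexity: O(1).
Only a constant amount of auxiliary storage is used; nothing grows with n.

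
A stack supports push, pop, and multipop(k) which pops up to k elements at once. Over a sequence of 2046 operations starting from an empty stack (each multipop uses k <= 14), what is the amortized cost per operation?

Each element is pushed exactly once and popped at most once (whether by pop or as part of a multipop). So the total number of individual pops over the whole sequence is at most the number of pushes, which is at most 2046. Total work <= 2 * 2046, hence O(1) amortized per operation.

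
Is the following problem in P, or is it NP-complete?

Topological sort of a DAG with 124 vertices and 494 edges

This problem is in P: DFS-based topological sort runs in O(V+E).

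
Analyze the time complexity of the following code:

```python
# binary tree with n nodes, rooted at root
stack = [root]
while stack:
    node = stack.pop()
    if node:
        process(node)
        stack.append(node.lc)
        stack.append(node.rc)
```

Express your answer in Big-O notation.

Time complexity: O(n).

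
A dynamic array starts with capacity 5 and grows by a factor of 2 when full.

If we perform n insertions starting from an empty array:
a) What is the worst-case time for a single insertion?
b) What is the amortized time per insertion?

(a) Worst-case single insertion: O(n) -- when the array is full at capacity c, the resize copies all c elements, and c can be Theta(n).
(b) Resizes happen at sizes 5, 10, 20, ... Total copy cost for n insertions: 5 + 10 + ... = O(n) (geometric series with ratio 1/2). Amortized cost per insertion: O(n)/n = O(1).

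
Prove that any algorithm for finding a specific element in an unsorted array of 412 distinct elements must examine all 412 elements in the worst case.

Adversary argument: if the algorithm examines fewer than 412 elements, the adversary places the target in an unexamined position. The algorithm cannot distinguish 'not present' from 'in unexamined position'.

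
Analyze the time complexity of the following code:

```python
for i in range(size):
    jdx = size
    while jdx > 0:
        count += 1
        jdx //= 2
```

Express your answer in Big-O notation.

Time complexity: O(n log n).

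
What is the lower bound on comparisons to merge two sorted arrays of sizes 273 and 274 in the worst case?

Adversary: with |273 - 274| <= 1 the inputs can be fully interleaved so that every adjacent pair in the merged output comes from different arrays. Then each of the 546 adjacent pairs must be directly compared, or the algorithm cannot determine their relative order. Standard merge meets this bound.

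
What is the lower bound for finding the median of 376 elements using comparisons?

To find the median of 376 elements, every element must be compared at least once, so the lower bound is Omega(n). The BFPRT algorithm achieves O(n), making this tight.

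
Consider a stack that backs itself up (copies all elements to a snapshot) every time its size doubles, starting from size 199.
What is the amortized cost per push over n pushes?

Backups occur at sizes 199, 398, 796, ..., copying 199 + 398 + 796 + ... <= 2n elements total (geometric series). Spread over n pushes, the amortized backup cost is O(1) per push.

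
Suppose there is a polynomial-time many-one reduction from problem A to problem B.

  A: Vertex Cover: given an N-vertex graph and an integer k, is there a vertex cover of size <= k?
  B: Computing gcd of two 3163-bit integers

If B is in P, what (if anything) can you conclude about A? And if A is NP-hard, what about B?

A poly-time reduction A <=_p B means any A-instance can be transformed to a B-instance in poly time.
If B is in P: compose the reduction with B's poly-time algorithm to solve A in poly time, so A is in P.
If A is NP-hard: every NP problem reduces to A, which reduces to B; composing reductions, every NP problem reduces to B, so B is NP-hard.
(Here in fact A is NP-complete and B is in P, so no such reduction is known -- its existence would imply P = NP; the analysis concerns only what the assumed reduction would or would not let you conclude.)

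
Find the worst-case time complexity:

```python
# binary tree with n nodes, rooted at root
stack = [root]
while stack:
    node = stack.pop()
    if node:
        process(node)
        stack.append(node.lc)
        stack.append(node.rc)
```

Time complexity: O(n).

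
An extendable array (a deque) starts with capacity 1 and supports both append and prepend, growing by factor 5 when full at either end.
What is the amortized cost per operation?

Growth at either end copies all elements; capacities form a geometric sequence with ratio 5, so total copy cost over n operations is O(n) (two geometric series). Amortized O(1).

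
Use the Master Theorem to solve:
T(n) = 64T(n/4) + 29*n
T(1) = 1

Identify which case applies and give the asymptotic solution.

a=64, b=4, f(n)=29*n.
log_4(64) = 3 > 1.
Since f(n) = O(n^1) is polynomially smaller than n^3, Case 1 applies.
T(n) = Theta(n^3).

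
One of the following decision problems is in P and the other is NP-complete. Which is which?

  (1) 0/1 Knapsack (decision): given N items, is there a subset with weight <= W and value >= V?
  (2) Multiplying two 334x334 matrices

(1) is NP-complete: reduces from Subset Sum.
(2) is P: the schoolbook algorithm runs in O(n^3).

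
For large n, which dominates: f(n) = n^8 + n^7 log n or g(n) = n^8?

f(n) = n^8 + n^7 log n and g(n) = n^8 are Theta of each other: the lower-order n^7 log n term is o(n^8); both are Theta(n^8).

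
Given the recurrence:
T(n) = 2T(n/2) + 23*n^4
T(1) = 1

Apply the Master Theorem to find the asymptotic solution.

a=2, b=2, f(n)=23*n^4. log_2(2) = 1 < 4. Case 3: T(n) = O(n^4).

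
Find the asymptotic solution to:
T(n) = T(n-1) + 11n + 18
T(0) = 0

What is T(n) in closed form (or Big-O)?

Dominant term in sum is 11*sum(i, i=1..n) = 11*n*(n+1)/2 = O(n^2).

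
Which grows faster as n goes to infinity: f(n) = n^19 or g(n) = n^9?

f(n) = n^19 grows faster: n^19/n^9 = n^10 -> infinity.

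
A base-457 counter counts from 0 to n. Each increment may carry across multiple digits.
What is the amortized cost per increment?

Digit at position i changes every 457^i increments. Total digit changes over n increments: n * 457/(457-1) = O(n). Amortized: O(1).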